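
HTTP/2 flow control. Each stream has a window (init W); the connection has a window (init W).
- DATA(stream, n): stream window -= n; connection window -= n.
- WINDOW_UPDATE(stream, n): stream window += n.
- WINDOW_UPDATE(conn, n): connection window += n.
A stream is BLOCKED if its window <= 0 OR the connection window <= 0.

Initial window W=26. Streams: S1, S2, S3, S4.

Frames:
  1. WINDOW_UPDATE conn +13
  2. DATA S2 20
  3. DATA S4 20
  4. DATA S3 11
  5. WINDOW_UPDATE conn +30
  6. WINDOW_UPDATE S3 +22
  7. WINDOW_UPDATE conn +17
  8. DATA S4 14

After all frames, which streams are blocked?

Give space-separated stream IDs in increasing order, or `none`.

Op 1: conn=39 S1=26 S2=26 S3=26 S4=26 blocked=[]
Op 2: conn=19 S1=26 S2=6 S3=26 S4=26 blocked=[]
Op 3: conn=-1 S1=26 S2=6 S3=26 S4=6 blocked=[1, 2, 3, 4]
Op 4: conn=-12 S1=26 S2=6 S3=15 S4=6 blocked=[1, 2, 3, 4]
Op 5: conn=18 S1=26 S2=6 S3=15 S4=6 blocked=[]
Op 6: conn=18 S1=26 S2=6 S3=37 S4=6 blocked=[]
Op 7: conn=35 S1=26 S2=6 S3=37 S4=6 blocked=[]
Op 8: conn=21 S1=26 S2=6 S3=37 S4=-8 blocked=[4]

Answer: S4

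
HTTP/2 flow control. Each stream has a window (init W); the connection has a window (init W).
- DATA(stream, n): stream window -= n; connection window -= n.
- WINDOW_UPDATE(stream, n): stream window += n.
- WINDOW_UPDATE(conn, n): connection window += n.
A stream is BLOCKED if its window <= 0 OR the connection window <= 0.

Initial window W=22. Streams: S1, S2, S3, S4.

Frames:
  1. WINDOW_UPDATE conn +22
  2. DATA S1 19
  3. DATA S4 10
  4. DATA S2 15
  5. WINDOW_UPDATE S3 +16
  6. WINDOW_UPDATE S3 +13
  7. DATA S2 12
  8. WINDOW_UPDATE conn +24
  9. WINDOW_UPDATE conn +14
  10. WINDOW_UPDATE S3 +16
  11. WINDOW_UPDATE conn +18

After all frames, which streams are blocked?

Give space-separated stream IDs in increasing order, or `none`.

Answer: S2

Derivation:
Op 1: conn=44 S1=22 S2=22 S3=22 S4=22 blocked=[]
Op 2: conn=25 S1=3 S2=22 S3=22 S4=22 blocked=[]
Op 3: conn=15 S1=3 S2=22 S3=22 S4=12 blocked=[]
Op 4: conn=0 S1=3 S2=7 S3=22 S4=12 blocked=[1, 2, 3, 4]
Op 5: conn=0 S1=3 S2=7 S3=38 S4=12 blocked=[1, 2, 3, 4]
Op 6: conn=0 S1=3 S2=7 S3=51 S4=12 blocked=[1, 2, 3, 4]
Op 7: conn=-12 S1=3 S2=-5 S3=51 S4=12 blocked=[1, 2, 3, 4]
Op 8: conn=12 S1=3 S2=-5 S3=51 S4=12 blocked=[2]
Op 9: conn=26 S1=3 S2=-5 S3=51 S4=12 blocked=[2]
Op 10: conn=26 S1=3 S2=-5 S3=67 S4=12 blocked=[2]
Op 11: conn=44 S1=3 S2=-5 S3=67 S4=12 blocked=[2]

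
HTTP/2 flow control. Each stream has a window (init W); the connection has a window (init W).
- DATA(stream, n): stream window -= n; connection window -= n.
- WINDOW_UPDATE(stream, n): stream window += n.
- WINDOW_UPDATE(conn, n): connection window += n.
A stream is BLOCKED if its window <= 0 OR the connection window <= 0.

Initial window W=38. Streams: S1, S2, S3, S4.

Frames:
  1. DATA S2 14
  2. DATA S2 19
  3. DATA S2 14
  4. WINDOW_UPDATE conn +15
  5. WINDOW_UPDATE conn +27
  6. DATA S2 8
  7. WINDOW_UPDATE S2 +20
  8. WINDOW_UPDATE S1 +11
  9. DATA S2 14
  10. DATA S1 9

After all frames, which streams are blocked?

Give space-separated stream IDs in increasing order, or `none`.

Op 1: conn=24 S1=38 S2=24 S3=38 S4=38 blocked=[]
Op 2: conn=5 S1=38 S2=5 S3=38 S4=38 blocked=[]
Op 3: conn=-9 S1=38 S2=-9 S3=38 S4=38 blocked=[1, 2, 3, 4]
Op 4: conn=6 S1=38 S2=-9 S3=38 S4=38 blocked=[2]
Op 5: conn=33 S1=38 S2=-9 S3=38 S4=38 blocked=[2]
Op 6: conn=25 S1=38 S2=-17 S3=38 S4=38 blocked=[2]
Op 7: conn=25 S1=38 S2=3 S3=38 S4=38 blocked=[]
Op 8: conn=25 S1=49 S2=3 S3=38 S4=38 blocked=[]
Op 9: conn=11 S1=49 S2=-11 S3=38 S4=38 blocked=[2]
Op 10: conn=2 S1=40 S2=-11 S3=38 S4=38 blocked=[2]

Answer: S2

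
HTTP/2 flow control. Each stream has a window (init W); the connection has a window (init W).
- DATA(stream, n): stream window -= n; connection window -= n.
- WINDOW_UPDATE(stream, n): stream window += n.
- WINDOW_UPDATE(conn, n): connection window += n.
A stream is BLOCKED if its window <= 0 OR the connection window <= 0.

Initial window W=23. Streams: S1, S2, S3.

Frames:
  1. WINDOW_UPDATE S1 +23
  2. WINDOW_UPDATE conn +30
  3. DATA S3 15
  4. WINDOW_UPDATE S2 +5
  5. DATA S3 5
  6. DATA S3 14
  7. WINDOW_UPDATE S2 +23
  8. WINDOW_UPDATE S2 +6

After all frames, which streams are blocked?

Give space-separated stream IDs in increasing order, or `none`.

Op 1: conn=23 S1=46 S2=23 S3=23 blocked=[]
Op 2: conn=53 S1=46 S2=23 S3=23 blocked=[]
Op 3: conn=38 S1=46 S2=23 S3=8 blocked=[]
Op 4: conn=38 S1=46 S2=28 S3=8 blocked=[]
Op 5: conn=33 S1=46 S2=28 S3=3 blocked=[]
Op 6: conn=19 S1=46 S2=28 S3=-11 blocked=[3]
Op 7: conn=19 S1=46 S2=51 S3=-11 blocked=[3]
Op 8: conn=19 S1=46 S2=57 S3=-11 blocked=[3]

Answer: S3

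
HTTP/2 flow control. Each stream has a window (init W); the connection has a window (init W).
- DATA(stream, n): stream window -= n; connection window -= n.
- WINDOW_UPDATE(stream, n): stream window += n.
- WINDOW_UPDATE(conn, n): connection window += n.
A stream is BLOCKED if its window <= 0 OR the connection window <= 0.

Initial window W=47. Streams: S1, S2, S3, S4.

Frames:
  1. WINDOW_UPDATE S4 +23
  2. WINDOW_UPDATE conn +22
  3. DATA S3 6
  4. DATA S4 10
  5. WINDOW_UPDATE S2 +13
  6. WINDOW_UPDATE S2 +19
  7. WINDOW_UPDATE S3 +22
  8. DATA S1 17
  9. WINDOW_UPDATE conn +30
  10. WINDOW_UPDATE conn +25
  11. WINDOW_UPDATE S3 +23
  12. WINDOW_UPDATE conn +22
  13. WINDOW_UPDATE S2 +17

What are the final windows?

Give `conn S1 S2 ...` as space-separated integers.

Answer: 113 30 96 86 60

Derivation:
Op 1: conn=47 S1=47 S2=47 S3=47 S4=70 blocked=[]
Op 2: conn=69 S1=47 S2=47 S3=47 S4=70 blocked=[]
Op 3: conn=63 S1=47 S2=47 S3=41 S4=70 blocked=[]
Op 4: conn=53 S1=47 S2=47 S3=41 S4=60 blocked=[]
Op 5: conn=53 S1=47 S2=60 S3=41 S4=60 blocked=[]
Op 6: conn=53 S1=47 S2=79 S3=41 S4=60 blocked=[]
Op 7: conn=53 S1=47 S2=79 S3=63 S4=60 blocked=[]
Op 8: conn=36 S1=30 S2=79 S3=63 S4=60 blocked=[]
Op 9: conn=66 S1=30 S2=79 S3=63 S4=60 blocked=[]
Op 10: conn=91 S1=30 S2=79 S3=63 S4=60 blocked=[]
Op 11: conn=91 S1=30 S2=79 S3=86 S4=60 blocked=[]
Op 12: conn=113 S1=30 S2=79 S3=86 S4=60 blocked=[]
Op 13: conn=113 S1=30 S2=96 S3=86 S4=60 blocked=[]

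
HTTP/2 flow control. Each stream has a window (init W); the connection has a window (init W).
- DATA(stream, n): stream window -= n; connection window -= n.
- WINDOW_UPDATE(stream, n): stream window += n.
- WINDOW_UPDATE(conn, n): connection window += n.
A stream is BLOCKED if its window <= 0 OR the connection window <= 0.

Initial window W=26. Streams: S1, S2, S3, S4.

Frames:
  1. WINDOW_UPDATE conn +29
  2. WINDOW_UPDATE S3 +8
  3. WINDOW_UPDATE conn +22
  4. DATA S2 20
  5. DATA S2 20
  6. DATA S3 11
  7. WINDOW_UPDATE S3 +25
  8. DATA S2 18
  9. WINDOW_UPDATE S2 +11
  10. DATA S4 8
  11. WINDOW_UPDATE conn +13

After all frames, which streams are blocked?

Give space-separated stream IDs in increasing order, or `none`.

Op 1: conn=55 S1=26 S2=26 S3=26 S4=26 blocked=[]
Op 2: conn=55 S1=26 S2=26 S3=34 S4=26 blocked=[]
Op 3: conn=77 S1=26 S2=26 S3=34 S4=26 blocked=[]
Op 4: conn=57 S1=26 S2=6 S3=34 S4=26 blocked=[]
Op 5: conn=37 S1=26 S2=-14 S3=34 S4=26 blocked=[2]
Op 6: conn=26 S1=26 S2=-14 S3=23 S4=26 blocked=[2]
Op 7: conn=26 S1=26 S2=-14 S3=48 S4=26 blocked=[2]
Op 8: conn=8 S1=26 S2=-32 S3=48 S4=26 blocked=[2]
Op 9: conn=8 S1=26 S2=-21 S3=48 S4=26 blocked=[2]
Op 10: conn=0 S1=26 S2=-21 S3=48 S4=18 blocked=[1, 2, 3, 4]
Op 11: conn=13 S1=26 S2=-21 S3=48 S4=18 blocked=[2]

Answer: S2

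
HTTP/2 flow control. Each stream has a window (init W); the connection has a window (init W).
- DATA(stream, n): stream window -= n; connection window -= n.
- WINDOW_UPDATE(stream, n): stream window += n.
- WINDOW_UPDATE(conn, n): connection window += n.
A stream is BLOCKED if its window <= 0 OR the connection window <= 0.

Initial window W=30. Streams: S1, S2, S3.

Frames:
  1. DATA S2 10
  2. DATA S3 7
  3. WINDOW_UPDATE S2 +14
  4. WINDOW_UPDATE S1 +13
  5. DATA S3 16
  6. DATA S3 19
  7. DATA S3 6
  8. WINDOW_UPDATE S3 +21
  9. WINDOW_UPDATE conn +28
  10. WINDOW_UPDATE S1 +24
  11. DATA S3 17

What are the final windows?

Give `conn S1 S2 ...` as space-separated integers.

Op 1: conn=20 S1=30 S2=20 S3=30 blocked=[]
Op 2: conn=13 S1=30 S2=20 S3=23 blocked=[]
Op 3: conn=13 S1=30 S2=34 S3=23 blocked=[]
Op 4: conn=13 S1=43 S2=34 S3=23 blocked=[]
Op 5: conn=-3 S1=43 S2=34 S3=7 blocked=[1, 2, 3]
Op 6: conn=-22 S1=43 S2=34 S3=-12 blocked=[1, 2, 3]
Op 7: conn=-28 S1=43 S2=34 S3=-18 blocked=[1, 2, 3]
Op 8: conn=-28 S1=43 S2=34 S3=3 blocked=[1, 2, 3]
Op 9: conn=0 S1=43 S2=34 S3=3 blocked=[1, 2, 3]
Op 10: conn=0 S1=67 S2=34 S3=3 blocked=[1, 2, 3]
Op 11: conn=-17 S1=67 S2=34 S3=-14 blocked=[1, 2, 3]

Answer: -17 67 34 -14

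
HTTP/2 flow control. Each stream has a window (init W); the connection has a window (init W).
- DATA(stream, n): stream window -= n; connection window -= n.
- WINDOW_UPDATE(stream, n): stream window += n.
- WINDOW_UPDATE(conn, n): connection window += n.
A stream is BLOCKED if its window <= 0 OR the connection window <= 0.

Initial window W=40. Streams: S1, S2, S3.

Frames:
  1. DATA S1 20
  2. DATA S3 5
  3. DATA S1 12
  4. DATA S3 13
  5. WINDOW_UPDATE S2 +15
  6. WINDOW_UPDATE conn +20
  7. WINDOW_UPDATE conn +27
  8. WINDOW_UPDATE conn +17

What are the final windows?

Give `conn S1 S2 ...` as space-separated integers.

Answer: 54 8 55 22

Derivation:
Op 1: conn=20 S1=20 S2=40 S3=40 blocked=[]
Op 2: conn=15 S1=20 S2=40 S3=35 blocked=[]
Op 3: conn=3 S1=8 S2=40 S3=35 blocked=[]
Op 4: conn=-10 S1=8 S2=40 S3=22 blocked=[1, 2, 3]
Op 5: conn=-10 S1=8 S2=55 S3=22 blocked=[1, 2, 3]
Op 6: conn=10 S1=8 S2=55 S3=22 blocked=[]
Op 7: conn=37 S1=8 S2=55 S3=22 blocked=[]
Op 8: conn=54 S1=8 S2=55 S3=22 blocked=[]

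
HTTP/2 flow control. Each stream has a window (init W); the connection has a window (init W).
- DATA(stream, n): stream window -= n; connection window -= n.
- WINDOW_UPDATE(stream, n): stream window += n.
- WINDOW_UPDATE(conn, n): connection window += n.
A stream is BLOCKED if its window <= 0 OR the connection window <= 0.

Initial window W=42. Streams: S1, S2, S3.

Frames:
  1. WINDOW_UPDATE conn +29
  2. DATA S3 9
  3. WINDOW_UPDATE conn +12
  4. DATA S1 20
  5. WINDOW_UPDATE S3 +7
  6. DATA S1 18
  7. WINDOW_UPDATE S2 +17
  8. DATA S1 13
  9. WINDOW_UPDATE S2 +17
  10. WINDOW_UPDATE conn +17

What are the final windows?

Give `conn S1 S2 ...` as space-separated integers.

Op 1: conn=71 S1=42 S2=42 S3=42 blocked=[]
Op 2: conn=62 S1=42 S2=42 S3=33 blocked=[]
Op 3: conn=74 S1=42 S2=42 S3=33 blocked=[]
Op 4: conn=54 S1=22 S2=42 S3=33 blocked=[]
Op 5: conn=54 S1=22 S2=42 S3=40 blocked=[]
Op 6: conn=36 S1=4 S2=42 S3=40 blocked=[]
Op 7: conn=36 S1=4 S2=59 S3=40 blocked=[]
Op 8: conn=23 S1=-9 S2=59 S3=40 blocked=[1]
Op 9: conn=23 S1=-9 S2=76 S3=40 blocked=[1]
Op 10: conn=40 S1=-9 S2=76 S3=40 blocked=[1]

Answer: 40 -9 76 40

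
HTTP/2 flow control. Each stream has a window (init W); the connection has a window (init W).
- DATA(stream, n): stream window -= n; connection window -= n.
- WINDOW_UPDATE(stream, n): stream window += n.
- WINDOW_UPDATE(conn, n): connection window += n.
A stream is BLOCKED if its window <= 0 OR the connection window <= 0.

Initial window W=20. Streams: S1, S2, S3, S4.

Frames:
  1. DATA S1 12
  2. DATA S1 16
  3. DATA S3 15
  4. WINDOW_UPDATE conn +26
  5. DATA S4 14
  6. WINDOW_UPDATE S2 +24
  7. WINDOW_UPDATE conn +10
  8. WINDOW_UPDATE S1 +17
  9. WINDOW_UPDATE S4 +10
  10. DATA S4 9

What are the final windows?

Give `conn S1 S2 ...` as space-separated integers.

Answer: -10 9 44 5 7

Derivation:
Op 1: conn=8 S1=8 S2=20 S3=20 S4=20 blocked=[]
Op 2: conn=-8 S1=-8 S2=20 S3=20 S4=20 blocked=[1, 2, 3, 4]
Op 3: conn=-23 S1=-8 S2=20 S3=5 S4=20 blocked=[1, 2, 3, 4]
Op 4: conn=3 S1=-8 S2=20 S3=5 S4=20 blocked=[1]
Op 5: conn=-11 S1=-8 S2=20 S3=5 S4=6 blocked=[1, 2, 3, 4]
Op 6: conn=-11 S1=-8 S2=44 S3=5 S4=6 blocked=[1, 2, 3, 4]
Op 7: conn=-1 S1=-8 S2=44 S3=5 S4=6 blocked=[1, 2, 3, 4]
Op 8: conn=-1 S1=9 S2=44 S3=5 S4=6 blocked=[1, 2, 3, 4]
Op 9: conn=-1 S1=9 S2=44 S3=5 S4=16 blocked=[1, 2, 3, 4]
Op 10: conn=-10 S1=9 S2=44 S3=5 S4=7 blocked=[1, 2, 3, 4]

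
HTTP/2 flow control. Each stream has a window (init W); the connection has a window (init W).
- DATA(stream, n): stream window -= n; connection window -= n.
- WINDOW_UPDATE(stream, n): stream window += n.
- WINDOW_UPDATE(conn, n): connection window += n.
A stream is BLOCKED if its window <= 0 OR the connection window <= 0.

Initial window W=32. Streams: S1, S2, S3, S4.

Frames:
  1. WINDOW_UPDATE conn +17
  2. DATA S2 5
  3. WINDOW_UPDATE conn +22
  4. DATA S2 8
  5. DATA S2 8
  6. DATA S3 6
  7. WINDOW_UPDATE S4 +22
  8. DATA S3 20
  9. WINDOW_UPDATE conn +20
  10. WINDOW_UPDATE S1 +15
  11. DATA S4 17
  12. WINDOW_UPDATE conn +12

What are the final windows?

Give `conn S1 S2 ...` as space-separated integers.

Op 1: conn=49 S1=32 S2=32 S3=32 S4=32 blocked=[]
Op 2: conn=44 S1=32 S2=27 S3=32 S4=32 blocked=[]
Op 3: conn=66 S1=32 S2=27 S3=32 S4=32 blocked=[]
Op 4: conn=58 S1=32 S2=19 S3=32 S4=32 blocked=[]
Op 5: conn=50 S1=32 S2=11 S3=32 S4=32 blocked=[]
Op 6: conn=44 S1=32 S2=11 S3=26 S4=32 blocked=[]
Op 7: conn=44 S1=32 S2=11 S3=26 S4=54 blocked=[]
Op 8: conn=24 S1=32 S2=11 S3=6 S4=54 blocked=[]
Op 9: conn=44 S1=32 S2=11 S3=6 S4=54 blocked=[]
Op 10: conn=44 S1=47 S2=11 S3=6 S4=54 blocked=[]
Op 11: conn=27 S1=47 S2=11 S3=6 S4=37 blocked=[]
Op 12: conn=39 S1=47 S2=11 S3=6 S4=37 blocked=[]

Answer: 39 47 11 6 37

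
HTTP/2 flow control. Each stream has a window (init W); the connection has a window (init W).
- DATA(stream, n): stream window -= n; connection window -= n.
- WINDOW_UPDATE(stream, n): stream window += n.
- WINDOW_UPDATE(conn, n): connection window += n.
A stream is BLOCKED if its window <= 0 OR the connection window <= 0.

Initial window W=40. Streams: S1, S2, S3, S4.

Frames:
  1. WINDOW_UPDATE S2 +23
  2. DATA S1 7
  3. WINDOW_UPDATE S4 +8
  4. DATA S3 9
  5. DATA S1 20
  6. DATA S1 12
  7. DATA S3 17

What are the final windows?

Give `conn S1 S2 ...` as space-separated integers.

Op 1: conn=40 S1=40 S2=63 S3=40 S4=40 blocked=[]
Op 2: conn=33 S1=33 S2=63 S3=40 S4=40 blocked=[]
Op 3: conn=33 S1=33 S2=63 S3=40 S4=48 blocked=[]
Op 4: conn=24 S1=33 S2=63 S3=31 S4=48 blocked=[]
Op 5: conn=4 S1=13 S2=63 S3=31 S4=48 blocked=[]
Op 6: conn=-8 S1=1 S2=63 S3=31 S4=48 blocked=[1, 2, 3, 4]
Op 7: conn=-25 S1=1 S2=63 S3=14 S4=48 blocked=[1, 2, 3, 4]

Answer: -25 1 63 14 48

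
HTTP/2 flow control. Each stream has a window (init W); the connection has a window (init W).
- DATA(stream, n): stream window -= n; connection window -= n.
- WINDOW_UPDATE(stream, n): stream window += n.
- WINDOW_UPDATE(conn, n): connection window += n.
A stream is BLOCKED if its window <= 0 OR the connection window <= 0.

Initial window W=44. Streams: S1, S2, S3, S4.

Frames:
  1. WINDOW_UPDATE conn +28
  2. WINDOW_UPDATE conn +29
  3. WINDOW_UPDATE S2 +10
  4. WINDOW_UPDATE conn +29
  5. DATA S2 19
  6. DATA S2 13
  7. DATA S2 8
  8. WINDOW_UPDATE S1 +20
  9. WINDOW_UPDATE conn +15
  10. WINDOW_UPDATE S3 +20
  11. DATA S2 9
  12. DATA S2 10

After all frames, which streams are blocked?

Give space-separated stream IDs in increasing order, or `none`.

Op 1: conn=72 S1=44 S2=44 S3=44 S4=44 blocked=[]
Op 2: conn=101 S1=44 S2=44 S3=44 S4=44 blocked=[]
Op 3: conn=101 S1=44 S2=54 S3=44 S4=44 blocked=[]
Op 4: conn=130 S1=44 S2=54 S3=44 S4=44 blocked=[]
Op 5: conn=111 S1=44 S2=35 S3=44 S4=44 blocked=[]
Op 6: conn=98 S1=44 S2=22 S3=44 S4=44 blocked=[]
Op 7: conn=90 S1=44 S2=14 S3=44 S4=44 blocked=[]
Op 8: conn=90 S1=64 S2=14 S3=44 S4=44 blocked=[]
Op 9: conn=105 S1=64 S2=14 S3=44 S4=44 blocked=[]
Op 10: conn=105 S1=64 S2=14 S3=64 S4=44 blocked=[]
Op 11: conn=96 S1=64 S2=5 S3=64 S4=44 blocked=[]
Op 12: conn=86 S1=64 S2=-5 S3=64 S4=44 blocked=[2]

Answer: S2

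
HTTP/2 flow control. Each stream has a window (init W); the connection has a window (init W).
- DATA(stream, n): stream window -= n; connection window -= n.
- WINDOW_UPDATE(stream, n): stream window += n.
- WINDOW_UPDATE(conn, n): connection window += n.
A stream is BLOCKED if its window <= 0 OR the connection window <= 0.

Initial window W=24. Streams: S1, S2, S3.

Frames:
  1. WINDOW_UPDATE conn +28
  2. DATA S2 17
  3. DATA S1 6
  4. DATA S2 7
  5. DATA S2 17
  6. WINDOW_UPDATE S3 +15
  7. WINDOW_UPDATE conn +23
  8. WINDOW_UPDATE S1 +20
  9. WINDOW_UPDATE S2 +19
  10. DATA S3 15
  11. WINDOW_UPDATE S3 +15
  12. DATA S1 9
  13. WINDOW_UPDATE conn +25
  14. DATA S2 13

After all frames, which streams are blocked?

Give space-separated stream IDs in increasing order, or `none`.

Op 1: conn=52 S1=24 S2=24 S3=24 blocked=[]
Op 2: conn=35 S1=24 S2=7 S3=24 blocked=[]
Op 3: conn=29 S1=18 S2=7 S3=24 blocked=[]
Op 4: conn=22 S1=18 S2=0 S3=24 blocked=[2]
Op 5: conn=5 S1=18 S2=-17 S3=24 blocked=[2]
Op 6: conn=5 S1=18 S2=-17 S3=39 blocked=[2]
Op 7: conn=28 S1=18 S2=-17 S3=39 blocked=[2]
Op 8: conn=28 S1=38 S2=-17 S3=39 blocked=[2]
Op 9: conn=28 S1=38 S2=2 S3=39 blocked=[]
Op 10: conn=13 S1=38 S2=2 S3=24 blocked=[]
Op 11: conn=13 S1=38 S2=2 S3=39 blocked=[]
Op 12: conn=4 S1=29 S2=2 S3=39 blocked=[]
Op 13: conn=29 S1=29 S2=2 S3=39 blocked=[]
Op 14: conn=16 S1=29 S2=-11 S3=39 blocked=[2]

Answer: S2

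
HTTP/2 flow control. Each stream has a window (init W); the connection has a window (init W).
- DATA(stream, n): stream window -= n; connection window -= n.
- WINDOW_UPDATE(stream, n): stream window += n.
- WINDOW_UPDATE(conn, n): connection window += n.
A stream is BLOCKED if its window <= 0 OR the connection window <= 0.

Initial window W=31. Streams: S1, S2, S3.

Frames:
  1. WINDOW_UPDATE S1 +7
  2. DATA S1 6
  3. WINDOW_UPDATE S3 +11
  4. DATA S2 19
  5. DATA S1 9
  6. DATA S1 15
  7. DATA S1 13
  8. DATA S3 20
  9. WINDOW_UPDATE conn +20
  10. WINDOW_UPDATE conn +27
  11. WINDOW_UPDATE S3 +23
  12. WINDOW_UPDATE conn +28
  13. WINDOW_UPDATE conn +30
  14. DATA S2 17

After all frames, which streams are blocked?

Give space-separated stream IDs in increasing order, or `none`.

Answer: S1 S2

Derivation:
Op 1: conn=31 S1=38 S2=31 S3=31 blocked=[]
Op 2: conn=25 S1=32 S2=31 S3=31 blocked=[]
Op 3: conn=25 S1=32 S2=31 S3=42 blocked=[]
Op 4: conn=6 S1=32 S2=12 S3=42 blocked=[]
Op 5: conn=-3 S1=23 S2=12 S3=42 blocked=[1, 2, 3]
Op 6: conn=-18 S1=8 S2=12 S3=42 blocked=[1, 2, 3]
Op 7: conn=-31 S1=-5 S2=12 S3=42 blocked=[1, 2, 3]
Op 8: conn=-51 S1=-5 S2=12 S3=22 blocked=[1, 2, 3]
Op 9: conn=-31 S1=-5 S2=12 S3=22 blocked=[1, 2, 3]
Op 10: conn=-4 S1=-5 S2=12 S3=22 blocked=[1, 2, 3]
Op 11: conn=-4 S1=-5 S2=12 S3=45 blocked=[1, 2, 3]
Op 12: conn=24 S1=-5 S2=12 S3=45 blocked=[1]
Op 13: conn=54 S1=-5 S2=12 S3=45 blocked=[1]
Op 14: conn=37 S1=-5 S2=-5 S3=45 blocked=[1, 2]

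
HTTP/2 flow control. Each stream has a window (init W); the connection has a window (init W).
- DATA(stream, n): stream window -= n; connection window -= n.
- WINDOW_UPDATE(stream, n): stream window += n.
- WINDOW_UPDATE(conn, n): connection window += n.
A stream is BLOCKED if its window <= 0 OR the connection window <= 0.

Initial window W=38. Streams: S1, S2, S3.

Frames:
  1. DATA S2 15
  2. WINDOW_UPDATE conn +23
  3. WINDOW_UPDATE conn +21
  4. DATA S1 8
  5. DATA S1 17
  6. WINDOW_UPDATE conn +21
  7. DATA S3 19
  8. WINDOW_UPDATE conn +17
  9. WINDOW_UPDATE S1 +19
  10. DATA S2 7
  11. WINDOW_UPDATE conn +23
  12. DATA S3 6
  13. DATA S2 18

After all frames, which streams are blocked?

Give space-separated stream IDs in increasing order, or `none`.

Op 1: conn=23 S1=38 S2=23 S3=38 blocked=[]
Op 2: conn=46 S1=38 S2=23 S3=38 blocked=[]
Op 3: conn=67 S1=38 S2=23 S3=38 blocked=[]
Op 4: conn=59 S1=30 S2=23 S3=38 blocked=[]
Op 5: conn=42 S1=13 S2=23 S3=38 blocked=[]
Op 6: conn=63 S1=13 S2=23 S3=38 blocked=[]
Op 7: conn=44 S1=13 S2=23 S3=19 blocked=[]
Op 8: conn=61 S1=13 S2=23 S3=19 blocked=[]
Op 9: conn=61 S1=32 S2=23 S3=19 blocked=[]
Op 10: conn=54 S1=32 S2=16 S3=19 blocked=[]
Op 11: conn=77 S1=32 S2=16 S3=19 blocked=[]
Op 12: conn=71 S1=32 S2=16 S3=13 blocked=[]
Op 13: conn=53 S1=32 S2=-2 S3=13 blocked=[2]

Answer: S2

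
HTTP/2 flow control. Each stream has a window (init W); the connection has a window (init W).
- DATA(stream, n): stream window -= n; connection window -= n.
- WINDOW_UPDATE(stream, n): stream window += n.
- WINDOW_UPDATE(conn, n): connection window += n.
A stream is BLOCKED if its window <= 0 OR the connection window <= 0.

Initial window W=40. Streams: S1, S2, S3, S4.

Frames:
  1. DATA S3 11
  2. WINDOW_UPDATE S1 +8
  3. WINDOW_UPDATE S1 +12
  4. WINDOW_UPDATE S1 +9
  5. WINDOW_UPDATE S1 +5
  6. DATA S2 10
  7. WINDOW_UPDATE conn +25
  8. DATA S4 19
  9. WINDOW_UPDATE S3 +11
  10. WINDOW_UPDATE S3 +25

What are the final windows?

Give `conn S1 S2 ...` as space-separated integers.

Answer: 25 74 30 65 21

Derivation:
Op 1: conn=29 S1=40 S2=40 S3=29 S4=40 blocked=[]
Op 2: conn=29 S1=48 S2=40 S3=29 S4=40 blocked=[]
Op 3: conn=29 S1=60 S2=40 S3=29 S4=40 blocked=[]
Op 4: conn=29 S1=69 S2=40 S3=29 S4=40 blocked=[]
Op 5: conn=29 S1=74 S2=40 S3=29 S4=40 blocked=[]
Op 6: conn=19 S1=74 S2=30 S3=29 S4=40 blocked=[]
Op 7: conn=44 S1=74 S2=30 S3=29 S4=40 blocked=[]
Op 8: conn=25 S1=74 S2=30 S3=29 S4=21 blocked=[]
Op 9: conn=25 S1=74 S2=30 S3=40 S4=21 blocked=[]
Op 10: conn=25 S1=74 S2=30 S3=65 S4=21 blocked=[]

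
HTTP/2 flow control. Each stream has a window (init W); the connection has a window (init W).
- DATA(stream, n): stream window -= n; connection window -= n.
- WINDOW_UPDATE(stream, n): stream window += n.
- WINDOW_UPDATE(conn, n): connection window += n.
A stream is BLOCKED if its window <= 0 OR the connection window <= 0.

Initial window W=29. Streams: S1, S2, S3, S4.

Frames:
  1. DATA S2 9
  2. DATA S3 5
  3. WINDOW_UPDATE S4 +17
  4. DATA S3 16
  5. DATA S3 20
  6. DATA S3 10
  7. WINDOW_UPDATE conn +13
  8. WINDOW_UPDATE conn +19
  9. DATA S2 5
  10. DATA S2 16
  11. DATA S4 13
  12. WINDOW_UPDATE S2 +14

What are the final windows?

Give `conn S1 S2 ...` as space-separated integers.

Op 1: conn=20 S1=29 S2=20 S3=29 S4=29 blocked=[]
Op 2: conn=15 S1=29 S2=20 S3=24 S4=29 blocked=[]
Op 3: conn=15 S1=29 S2=20 S3=24 S4=46 blocked=[]
Op 4: conn=-1 S1=29 S2=20 S3=8 S4=46 blocked=[1, 2, 3, 4]
Op 5: conn=-21 S1=29 S2=20 S3=-12 S4=46 blocked=[1, 2, 3, 4]
Op 6: conn=-31 S1=29 S2=20 S3=-22 S4=46 blocked=[1, 2, 3, 4]
Op 7: conn=-18 S1=29 S2=20 S3=-22 S4=46 blocked=[1, 2, 3, 4]
Op 8: conn=1 S1=29 S2=20 S3=-22 S4=46 blocked=[3]
Op 9: conn=-4 S1=29 S2=15 S3=-22 S4=46 blocked=[1, 2, 3, 4]
Op 10: conn=-20 S1=29 S2=-1 S3=-22 S4=46 blocked=[1, 2, 3, 4]
Op 11: conn=-33 S1=29 S2=-1 S3=-22 S4=33 blocked=[1, 2, 3, 4]
Op 12: conn=-33 S1=29 S2=13 S3=-22 S4=33 blocked=[1, 2, 3, 4]

Answer: -33 29 13 -22 33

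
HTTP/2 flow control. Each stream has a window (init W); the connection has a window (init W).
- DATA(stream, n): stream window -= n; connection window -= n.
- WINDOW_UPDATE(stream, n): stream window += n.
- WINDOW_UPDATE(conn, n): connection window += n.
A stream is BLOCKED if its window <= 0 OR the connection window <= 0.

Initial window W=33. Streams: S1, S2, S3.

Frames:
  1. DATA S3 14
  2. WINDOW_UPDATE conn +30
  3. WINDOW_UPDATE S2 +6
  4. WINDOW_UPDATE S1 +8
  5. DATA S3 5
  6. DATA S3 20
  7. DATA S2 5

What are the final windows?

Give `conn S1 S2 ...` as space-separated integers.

Answer: 19 41 34 -6

Derivation:
Op 1: conn=19 S1=33 S2=33 S3=19 blocked=[]
Op 2: conn=49 S1=33 S2=33 S3=19 blocked=[]
Op 3: conn=49 S1=33 S2=39 S3=19 blocked=[]
Op 4: conn=49 S1=41 S2=39 S3=19 blocked=[]
Op 5: conn=44 S1=41 S2=39 S3=14 blocked=[]
Op 6: conn=24 S1=41 S2=39 S3=-6 blocked=[3]
Op 7: conn=19 S1=41 S2=34 S3=-6 blocked=[3]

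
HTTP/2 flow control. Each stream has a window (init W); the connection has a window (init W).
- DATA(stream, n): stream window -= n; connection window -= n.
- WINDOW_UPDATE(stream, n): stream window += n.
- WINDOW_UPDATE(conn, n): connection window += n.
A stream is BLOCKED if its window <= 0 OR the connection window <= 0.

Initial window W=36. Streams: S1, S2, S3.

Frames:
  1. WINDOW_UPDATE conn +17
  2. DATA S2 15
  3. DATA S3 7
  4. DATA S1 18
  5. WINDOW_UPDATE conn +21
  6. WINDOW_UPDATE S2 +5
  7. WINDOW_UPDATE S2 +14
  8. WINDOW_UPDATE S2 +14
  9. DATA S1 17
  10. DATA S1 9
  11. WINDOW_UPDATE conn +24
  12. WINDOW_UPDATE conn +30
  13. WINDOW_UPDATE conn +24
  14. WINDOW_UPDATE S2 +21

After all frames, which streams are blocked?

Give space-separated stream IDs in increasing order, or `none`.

Op 1: conn=53 S1=36 S2=36 S3=36 blocked=[]
Op 2: conn=38 S1=36 S2=21 S3=36 blocked=[]
Op 3: conn=31 S1=36 S2=21 S3=29 blocked=[]
Op 4: conn=13 S1=18 S2=21 S3=29 blocked=[]
Op 5: conn=34 S1=18 S2=21 S3=29 blocked=[]
Op 6: conn=34 S1=18 S2=26 S3=29 blocked=[]
Op 7: conn=34 S1=18 S2=40 S3=29 blocked=[]
Op 8: conn=34 S1=18 S2=54 S3=29 blocked=[]
Op 9: conn=17 S1=1 S2=54 S3=29 blocked=[]
Op 10: conn=8 S1=-8 S2=54 S3=29 blocked=[1]
Op 11: conn=32 S1=-8 S2=54 S3=29 blocked=[1]
Op 12: conn=62 S1=-8 S2=54 S3=29 blocked=[1]
Op 13: conn=86 S1=-8 S2=54 S3=29 blocked=[1]
Op 14: conn=86 S1=-8 S2=75 S3=29 blocked=[1]

Answer: S1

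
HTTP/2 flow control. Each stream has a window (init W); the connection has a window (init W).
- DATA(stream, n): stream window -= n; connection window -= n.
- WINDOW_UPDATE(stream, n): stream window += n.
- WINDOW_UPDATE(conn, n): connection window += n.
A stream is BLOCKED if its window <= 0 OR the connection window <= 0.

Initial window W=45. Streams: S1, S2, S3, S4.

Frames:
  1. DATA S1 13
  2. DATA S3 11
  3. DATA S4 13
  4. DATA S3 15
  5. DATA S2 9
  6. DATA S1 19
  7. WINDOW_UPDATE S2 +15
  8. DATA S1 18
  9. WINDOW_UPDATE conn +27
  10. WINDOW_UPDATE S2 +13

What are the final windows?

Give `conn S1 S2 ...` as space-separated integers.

Answer: -26 -5 64 19 32

Derivation:
Op 1: conn=32 S1=32 S2=45 S3=45 S4=45 blocked=[]
Op 2: conn=21 S1=32 S2=45 S3=34 S4=45 blocked=[]
Op 3: conn=8 S1=32 S2=45 S3=34 S4=32 blocked=[]
Op 4: conn=-7 S1=32 S2=45 S3=19 S4=32 blocked=[1, 2, 3, 4]
Op 5: conn=-16 S1=32 S2=36 S3=19 S4=32 blocked=[1, 2, 3, 4]
Op 6: conn=-35 S1=13 S2=36 S3=19 S4=32 blocked=[1, 2, 3, 4]
Op 7: conn=-35 S1=13 S2=51 S3=19 S4=32 blocked=[1, 2, 3, 4]
Op 8: conn=-53 S1=-5 S2=51 S3=19 S4=32 blocked=[1, 2, 3, 4]
Op 9: conn=-26 S1=-5 S2=51 S3=19 S4=32 blocked=[1, 2, 3, 4]
Op 10: conn=-26 S1=-5 S2=64 S3=19 S4=32 blocked=[1, 2, 3, 4]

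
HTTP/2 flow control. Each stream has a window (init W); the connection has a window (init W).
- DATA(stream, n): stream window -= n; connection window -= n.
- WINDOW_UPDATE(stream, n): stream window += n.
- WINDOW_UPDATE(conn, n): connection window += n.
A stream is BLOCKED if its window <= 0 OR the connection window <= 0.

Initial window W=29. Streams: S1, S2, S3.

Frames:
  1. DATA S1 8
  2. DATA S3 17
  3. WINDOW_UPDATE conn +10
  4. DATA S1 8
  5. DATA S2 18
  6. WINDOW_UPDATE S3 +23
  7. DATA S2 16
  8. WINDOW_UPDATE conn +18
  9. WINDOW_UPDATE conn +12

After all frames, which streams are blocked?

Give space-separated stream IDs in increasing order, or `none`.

Op 1: conn=21 S1=21 S2=29 S3=29 blocked=[]
Op 2: conn=4 S1=21 S2=29 S3=12 blocked=[]
Op 3: conn=14 S1=21 S2=29 S3=12 blocked=[]
Op 4: conn=6 S1=13 S2=29 S3=12 blocked=[]
Op 5: conn=-12 S1=13 S2=11 S3=12 blocked=[1, 2, 3]
Op 6: conn=-12 S1=13 S2=11 S3=35 blocked=[1, 2, 3]
Op 7: conn=-28 S1=13 S2=-5 S3=35 blocked=[1, 2, 3]
Op 8: conn=-10 S1=13 S2=-5 S3=35 blocked=[1, 2, 3]
Op 9: conn=2 S1=13 S2=-5 S3=35 blocked=[2]

Answer: S2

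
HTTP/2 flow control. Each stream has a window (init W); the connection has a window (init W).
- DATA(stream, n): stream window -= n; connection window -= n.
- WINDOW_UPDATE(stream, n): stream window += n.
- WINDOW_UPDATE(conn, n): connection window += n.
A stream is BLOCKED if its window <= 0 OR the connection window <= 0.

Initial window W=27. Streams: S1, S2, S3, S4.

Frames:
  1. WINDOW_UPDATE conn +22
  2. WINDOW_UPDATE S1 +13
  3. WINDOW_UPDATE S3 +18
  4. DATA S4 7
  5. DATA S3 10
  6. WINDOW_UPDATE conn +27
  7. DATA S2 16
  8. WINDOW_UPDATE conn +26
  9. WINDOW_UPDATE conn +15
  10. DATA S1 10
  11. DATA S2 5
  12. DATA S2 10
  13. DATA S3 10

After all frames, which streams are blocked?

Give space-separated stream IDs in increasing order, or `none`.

Op 1: conn=49 S1=27 S2=27 S3=27 S4=27 blocked=[]
Op 2: conn=49 S1=40 S2=27 S3=27 S4=27 blocked=[]
Op 3: conn=49 S1=40 S2=27 S3=45 S4=27 blocked=[]
Op 4: conn=42 S1=40 S2=27 S3=45 S4=20 blocked=[]
Op 5: conn=32 S1=40 S2=27 S3=35 S4=20 blocked=[]
Op 6: conn=59 S1=40 S2=27 S3=35 S4=20 blocked=[]
Op 7: conn=43 S1=40 S2=11 S3=35 S4=20 blocked=[]
Op 8: conn=69 S1=40 S2=11 S3=35 S4=20 blocked=[]
Op 9: conn=84 S1=40 S2=11 S3=35 S4=20 blocked=[]
Op 10: conn=74 S1=30 S2=11 S3=35 S4=20 blocked=[]
Op 11: conn=69 S1=30 S2=6 S3=35 S4=20 blocked=[]
Op 12: conn=59 S1=30 S2=-4 S3=35 S4=20 blocked=[2]
Op 13: conn=49 S1=30 S2=-4 S3=25 S4=20 blocked=[2]

Answer: S2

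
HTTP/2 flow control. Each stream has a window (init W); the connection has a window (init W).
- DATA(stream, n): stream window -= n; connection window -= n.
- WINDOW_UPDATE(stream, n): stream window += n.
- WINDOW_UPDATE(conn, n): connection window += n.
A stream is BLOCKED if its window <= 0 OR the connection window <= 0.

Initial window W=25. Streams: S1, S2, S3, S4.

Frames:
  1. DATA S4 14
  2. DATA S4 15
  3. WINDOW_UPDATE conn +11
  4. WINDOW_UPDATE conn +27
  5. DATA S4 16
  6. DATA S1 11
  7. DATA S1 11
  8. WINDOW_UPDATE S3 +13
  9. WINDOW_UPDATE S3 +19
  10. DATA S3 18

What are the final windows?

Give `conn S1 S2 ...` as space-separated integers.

Answer: -22 3 25 39 -20

Derivation:
Op 1: conn=11 S1=25 S2=25 S3=25 S4=11 blocked=[]
Op 2: conn=-4 S1=25 S2=25 S3=25 S4=-4 blocked=[1, 2, 3, 4]
Op 3: conn=7 S1=25 S2=25 S3=25 S4=-4 blocked=[4]
Op 4: conn=34 S1=25 S2=25 S3=25 S4=-4 blocked=[4]
Op 5: conn=18 S1=25 S2=25 S3=25 S4=-20 blocked=[4]
Op 6: conn=7 S1=14 S2=25 S3=25 S4=-20 blocked=[4]
Op 7: conn=-4 S1=3 S2=25 S3=25 S4=-20 blocked=[1, 2, 3, 4]
Op 8: conn=-4 S1=3 S2=25 S3=38 S4=-20 blocked=[1, 2, 3, 4]
Op 9: conn=-4 S1=3 S2=25 S3=57 S4=-20 blocked=[1, 2, 3, 4]
Op 10: conn=-22 S1=3 S2=25 S3=39 S4=-20 blocked=[1, 2, 3, 4]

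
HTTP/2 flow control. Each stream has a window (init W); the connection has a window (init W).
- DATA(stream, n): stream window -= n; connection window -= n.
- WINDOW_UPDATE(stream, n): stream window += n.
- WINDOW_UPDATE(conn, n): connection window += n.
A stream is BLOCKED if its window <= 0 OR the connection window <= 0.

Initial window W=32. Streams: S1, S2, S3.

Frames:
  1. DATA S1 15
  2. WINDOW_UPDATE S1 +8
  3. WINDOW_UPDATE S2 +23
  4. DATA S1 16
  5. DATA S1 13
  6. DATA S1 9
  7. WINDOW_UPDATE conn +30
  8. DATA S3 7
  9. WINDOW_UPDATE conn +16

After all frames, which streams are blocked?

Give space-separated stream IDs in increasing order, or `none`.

Op 1: conn=17 S1=17 S2=32 S3=32 blocked=[]
Op 2: conn=17 S1=25 S2=32 S3=32 blocked=[]
Op 3: conn=17 S1=25 S2=55 S3=32 blocked=[]
Op 4: conn=1 S1=9 S2=55 S3=32 blocked=[]
Op 5: conn=-12 S1=-4 S2=55 S3=32 blocked=[1, 2, 3]
Op 6: conn=-21 S1=-13 S2=55 S3=32 blocked=[1, 2, 3]
Op 7: conn=9 S1=-13 S2=55 S3=32 blocked=[1]
Op 8: conn=2 S1=-13 S2=55 S3=25 blocked=[1]
Op 9: conn=18 S1=-13 S2=55 S3=25 blocked=[1]

Answer: S1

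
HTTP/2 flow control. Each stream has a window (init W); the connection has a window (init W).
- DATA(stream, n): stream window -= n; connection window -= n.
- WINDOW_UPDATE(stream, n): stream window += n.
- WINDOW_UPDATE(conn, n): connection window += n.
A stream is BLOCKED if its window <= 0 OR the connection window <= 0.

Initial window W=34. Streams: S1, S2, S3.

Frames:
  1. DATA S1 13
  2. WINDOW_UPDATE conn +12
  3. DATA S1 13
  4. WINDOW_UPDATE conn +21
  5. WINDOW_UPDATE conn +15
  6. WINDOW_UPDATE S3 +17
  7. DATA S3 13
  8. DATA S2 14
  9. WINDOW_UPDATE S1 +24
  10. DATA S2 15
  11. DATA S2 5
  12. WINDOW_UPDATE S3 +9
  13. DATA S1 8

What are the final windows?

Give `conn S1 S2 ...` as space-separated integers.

Answer: 1 24 0 47

Derivation:
Op 1: conn=21 S1=21 S2=34 S3=34 blocked=[]
Op 2: conn=33 S1=21 S2=34 S3=34 blocked=[]
Op 3: conn=20 S1=8 S2=34 S3=34 blocked=[]
Op 4: conn=41 S1=8 S2=34 S3=34 blocked=[]
Op 5: conn=56 S1=8 S2=34 S3=34 blocked=[]
Op 6: conn=56 S1=8 S2=34 S3=51 blocked=[]
Op 7: conn=43 S1=8 S2=34 S3=38 blocked=[]
Op 8: conn=29 S1=8 S2=20 S3=38 blocked=[]
Op 9: conn=29 S1=32 S2=20 S3=38 blocked=[]
Op 10: conn=14 S1=32 S2=5 S3=38 blocked=[]
Op 11: conn=9 S1=32 S2=0 S3=38 blocked=[2]
Op 12: conn=9 S1=32 S2=0 S3=47 blocked=[2]
Op 13: conn=1 S1=24 S2=0 S3=47 blocked=[2]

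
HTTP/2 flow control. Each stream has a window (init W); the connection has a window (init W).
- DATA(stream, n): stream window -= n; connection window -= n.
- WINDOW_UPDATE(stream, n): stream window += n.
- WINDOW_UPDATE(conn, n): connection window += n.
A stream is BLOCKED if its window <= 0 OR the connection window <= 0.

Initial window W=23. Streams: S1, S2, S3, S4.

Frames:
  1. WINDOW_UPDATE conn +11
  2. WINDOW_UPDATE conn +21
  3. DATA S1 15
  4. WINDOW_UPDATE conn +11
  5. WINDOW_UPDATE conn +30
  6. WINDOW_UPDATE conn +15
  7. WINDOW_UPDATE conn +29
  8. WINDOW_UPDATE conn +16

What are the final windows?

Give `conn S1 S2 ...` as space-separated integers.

Op 1: conn=34 S1=23 S2=23 S3=23 S4=23 blocked=[]
Op 2: conn=55 S1=23 S2=23 S3=23 S4=23 blocked=[]
Op 3: conn=40 S1=8 S2=23 S3=23 S4=23 blocked=[]
Op 4: conn=51 S1=8 S2=23 S3=23 S4=23 blocked=[]
Op 5: conn=81 S1=8 S2=23 S3=23 S4=23 blocked=[]
Op 6: conn=96 S1=8 S2=23 S3=23 S4=23 blocked=[]
Op 7: conn=125 S1=8 S2=23 S3=23 S4=23 blocked=[]
Op 8: conn=141 S1=8 S2=23 S3=23 S4=23 blocked=[]

Answer: 141 8 23 23 23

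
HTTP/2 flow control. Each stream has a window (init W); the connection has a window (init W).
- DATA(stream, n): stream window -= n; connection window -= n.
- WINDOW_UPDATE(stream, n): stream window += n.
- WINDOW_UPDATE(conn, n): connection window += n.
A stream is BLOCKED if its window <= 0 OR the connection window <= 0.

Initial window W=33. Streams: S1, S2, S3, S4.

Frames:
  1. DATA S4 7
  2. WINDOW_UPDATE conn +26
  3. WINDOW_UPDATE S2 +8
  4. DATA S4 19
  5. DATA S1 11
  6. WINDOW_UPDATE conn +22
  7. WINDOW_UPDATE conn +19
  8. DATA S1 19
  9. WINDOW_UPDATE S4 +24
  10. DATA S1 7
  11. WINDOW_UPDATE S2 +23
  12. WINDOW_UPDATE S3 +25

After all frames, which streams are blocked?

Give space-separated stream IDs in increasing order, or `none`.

Answer: S1

Derivation:
Op 1: conn=26 S1=33 S2=33 S3=33 S4=26 blocked=[]
Op 2: conn=52 S1=33 S2=33 S3=33 S4=26 blocked=[]
Op 3: conn=52 S1=33 S2=41 S3=33 S4=26 blocked=[]
Op 4: conn=33 S1=33 S2=41 S3=33 S4=7 blocked=[]
Op 5: conn=22 S1=22 S2=41 S3=33 S4=7 blocked=[]
Op 6: conn=44 S1=22 S2=41 S3=33 S4=7 blocked=[]
Op 7: conn=63 S1=22 S2=41 S3=33 S4=7 blocked=[]
Op 8: conn=44 S1=3 S2=41 S3=33 S4=7 blocked=[]
Op 9: conn=44 S1=3 S2=41 S3=33 S4=31 blocked=[]
Op 10: conn=37 S1=-4 S2=41 S3=33 S4=31 blocked=[1]
Op 11: conn=37 S1=-4 S2=64 S3=33 S4=31 blocked=[1]
Op 12: conn=37 S1=-4 S2=64 S3=58 S4=31 blocked=[1]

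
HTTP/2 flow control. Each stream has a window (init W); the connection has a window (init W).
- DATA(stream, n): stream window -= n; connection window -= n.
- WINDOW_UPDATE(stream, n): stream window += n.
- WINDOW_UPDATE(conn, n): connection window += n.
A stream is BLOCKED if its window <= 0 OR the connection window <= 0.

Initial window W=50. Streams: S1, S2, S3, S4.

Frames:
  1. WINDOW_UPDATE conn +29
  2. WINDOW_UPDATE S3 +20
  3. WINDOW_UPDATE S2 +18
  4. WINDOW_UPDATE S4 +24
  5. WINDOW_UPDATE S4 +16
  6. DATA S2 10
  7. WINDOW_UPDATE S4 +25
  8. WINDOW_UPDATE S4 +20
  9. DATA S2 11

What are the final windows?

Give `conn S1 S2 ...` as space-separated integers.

Answer: 58 50 47 70 135

Derivation:
Op 1: conn=79 S1=50 S2=50 S3=50 S4=50 blocked=[]
Op 2: conn=79 S1=50 S2=50 S3=70 S4=50 blocked=[]
Op 3: conn=79 S1=50 S2=68 S3=70 S4=50 blocked=[]
Op 4: conn=79 S1=50 S2=68 S3=70 S4=74 blocked=[]
Op 5: conn=79 S1=50 S2=68 S3=70 S4=90 blocked=[]
Op 6: conn=69 S1=50 S2=58 S3=70 S4=90 blocked=[]
Op 7: conn=69 S1=50 S2=58 S3=70 S4=115 blocked=[]
Op 8: conn=69 S1=50 S2=58 S3=70 S4=135 blocked=[]
Op 9: conn=58 S1=50 S2=47 S3=70 S4=135 blocked=[]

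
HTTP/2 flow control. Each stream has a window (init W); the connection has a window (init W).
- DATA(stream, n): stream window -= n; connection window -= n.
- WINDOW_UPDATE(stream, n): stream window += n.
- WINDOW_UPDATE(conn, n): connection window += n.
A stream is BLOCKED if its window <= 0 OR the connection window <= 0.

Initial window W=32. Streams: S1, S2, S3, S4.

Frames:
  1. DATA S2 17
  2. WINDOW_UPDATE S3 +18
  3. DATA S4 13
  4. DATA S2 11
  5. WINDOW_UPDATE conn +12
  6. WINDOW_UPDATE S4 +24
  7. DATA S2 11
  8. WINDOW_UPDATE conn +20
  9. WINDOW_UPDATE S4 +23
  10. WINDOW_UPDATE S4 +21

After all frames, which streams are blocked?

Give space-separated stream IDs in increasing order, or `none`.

Op 1: conn=15 S1=32 S2=15 S3=32 S4=32 blocked=[]
Op 2: conn=15 S1=32 S2=15 S3=50 S4=32 blocked=[]
Op 3: conn=2 S1=32 S2=15 S3=50 S4=19 blocked=[]
Op 4: conn=-9 S1=32 S2=4 S3=50 S4=19 blocked=[1, 2, 3, 4]
Op 5: conn=3 S1=32 S2=4 S3=50 S4=19 blocked=[]
Op 6: conn=3 S1=32 S2=4 S3=50 S4=43 blocked=[]
Op 7: conn=-8 S1=32 S2=-7 S3=50 S4=43 blocked=[1, 2, 3, 4]
Op 8: conn=12 S1=32 S2=-7 S3=50 S4=43 blocked=[2]
Op 9: conn=12 S1=32 S2=-7 S3=50 S4=66 blocked=[2]
Op 10: conn=12 S1=32 S2=-7 S3=50 S4=87 blocked=[2]

Answer: S2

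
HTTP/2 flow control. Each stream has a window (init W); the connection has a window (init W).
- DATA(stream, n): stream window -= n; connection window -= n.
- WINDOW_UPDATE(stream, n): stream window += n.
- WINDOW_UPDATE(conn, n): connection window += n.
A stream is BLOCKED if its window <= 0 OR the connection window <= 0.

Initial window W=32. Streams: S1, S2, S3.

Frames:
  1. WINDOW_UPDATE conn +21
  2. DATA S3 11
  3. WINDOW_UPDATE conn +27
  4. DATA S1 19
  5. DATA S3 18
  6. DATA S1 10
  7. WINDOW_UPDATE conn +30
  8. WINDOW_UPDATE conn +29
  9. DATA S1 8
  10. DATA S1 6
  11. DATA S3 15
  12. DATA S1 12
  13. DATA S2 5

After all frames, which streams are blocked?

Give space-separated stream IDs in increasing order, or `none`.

Answer: S1 S3

Derivation:
Op 1: conn=53 S1=32 S2=32 S3=32 blocked=[]
Op 2: conn=42 S1=32 S2=32 S3=21 blocked=[]
Op 3: conn=69 S1=32 S2=32 S3=21 blocked=[]
Op 4: conn=50 S1=13 S2=32 S3=21 blocked=[]
Op 5: conn=32 S1=13 S2=32 S3=3 blocked=[]
Op 6: conn=22 S1=3 S2=32 S3=3 blocked=[]
Op 7: conn=52 S1=3 S2=32 S3=3 blocked=[]
Op 8: conn=81 S1=3 S2=32 S3=3 blocked=[]
Op 9: conn=73 S1=-5 S2=32 S3=3 blocked=[1]
Op 10: conn=67 S1=-11 S2=32 S3=3 blocked=[1]
Op 11: conn=52 S1=-11 S2=32 S3=-12 blocked=[1, 3]
Op 12: conn=40 S1=-23 S2=32 S3=-12 blocked=[1, 3]
Op 13: conn=35 S1=-23 S2=27 S3=-12 blocked=[1, 3]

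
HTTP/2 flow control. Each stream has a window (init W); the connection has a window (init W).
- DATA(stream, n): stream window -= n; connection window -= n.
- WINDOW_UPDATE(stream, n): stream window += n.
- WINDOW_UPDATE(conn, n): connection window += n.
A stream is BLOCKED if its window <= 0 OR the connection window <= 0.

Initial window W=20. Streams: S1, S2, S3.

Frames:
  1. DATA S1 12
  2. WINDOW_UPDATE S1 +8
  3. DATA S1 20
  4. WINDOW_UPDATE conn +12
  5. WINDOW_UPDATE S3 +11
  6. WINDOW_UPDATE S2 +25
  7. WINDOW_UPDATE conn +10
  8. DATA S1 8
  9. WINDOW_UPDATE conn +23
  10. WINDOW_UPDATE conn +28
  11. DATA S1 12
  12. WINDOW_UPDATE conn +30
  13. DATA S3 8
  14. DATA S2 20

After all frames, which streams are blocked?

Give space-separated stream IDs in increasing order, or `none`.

Op 1: conn=8 S1=8 S2=20 S3=20 blocked=[]
Op 2: conn=8 S1=16 S2=20 S3=20 blocked=[]
Op 3: conn=-12 S1=-4 S2=20 S3=20 blocked=[1, 2, 3]
Op 4: conn=0 S1=-4 S2=20 S3=20 blocked=[1, 2, 3]
Op 5: conn=0 S1=-4 S2=20 S3=31 blocked=[1, 2, 3]
Op 6: conn=0 S1=-4 S2=45 S3=31 blocked=[1, 2, 3]
Op 7: conn=10 S1=-4 S2=45 S3=31 blocked=[1]
Op 8: conn=2 S1=-12 S2=45 S3=31 blocked=[1]
Op 9: conn=25 S1=-12 S2=45 S3=31 blocked=[1]
Op 10: conn=53 S1=-12 S2=45 S3=31 blocked=[1]
Op 11: conn=41 S1=-24 S2=45 S3=31 blocked=[1]
Op 12: conn=71 S1=-24 S2=45 S3=31 blocked=[1]
Op 13: conn=63 S1=-24 S2=45 S3=23 blocked=[1]
Op 14: conn=43 S1=-24 S2=25 S3=23 blocked=[1]

Answer: S1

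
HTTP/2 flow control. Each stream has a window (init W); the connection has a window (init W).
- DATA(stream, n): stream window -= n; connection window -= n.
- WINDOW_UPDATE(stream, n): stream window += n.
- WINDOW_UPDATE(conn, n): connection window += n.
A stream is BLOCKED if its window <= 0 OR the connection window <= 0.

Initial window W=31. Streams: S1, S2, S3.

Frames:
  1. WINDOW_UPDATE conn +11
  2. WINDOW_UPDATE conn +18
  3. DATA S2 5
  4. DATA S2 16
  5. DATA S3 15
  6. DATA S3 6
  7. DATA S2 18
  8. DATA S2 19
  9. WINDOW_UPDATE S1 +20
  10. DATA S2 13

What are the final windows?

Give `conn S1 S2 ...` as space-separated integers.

Op 1: conn=42 S1=31 S2=31 S3=31 blocked=[]
Op 2: conn=60 S1=31 S2=31 S3=31 blocked=[]
Op 3: conn=55 S1=31 S2=26 S3=31 blocked=[]
Op 4: conn=39 S1=31 S2=10 S3=31 blocked=[]
Op 5: conn=24 S1=31 S2=10 S3=16 blocked=[]
Op 6: conn=18 S1=31 S2=10 S3=10 blocked=[]
Op 7: conn=0 S1=31 S2=-8 S3=10 blocked=[1, 2, 3]
Op 8: conn=-19 S1=31 S2=-27 S3=10 blocked=[1, 2, 3]
Op 9: conn=-19 S1=51 S2=-27 S3=10 blocked=[1, 2, 3]
Op 10: conn=-32 S1=51 S2=-40 S3=10 blocked=[1, 2, 3]

Answer: -32 51 -40 10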